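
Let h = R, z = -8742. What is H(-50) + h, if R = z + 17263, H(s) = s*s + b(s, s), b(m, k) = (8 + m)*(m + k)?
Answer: 15221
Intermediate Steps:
b(m, k) = (8 + m)*(k + m)
H(s) = 3*s² + 16*s (H(s) = s*s + (s² + 8*s + 8*s + s*s) = s² + (s² + 8*s + 8*s + s²) = s² + (2*s² + 16*s) = 3*s² + 16*s)
R = 8521 (R = -8742 + 17263 = 8521)
h = 8521
H(-50) + h = -50*(16 + 3*(-50)) + 8521 = -50*(16 - 150) + 8521 = -50*(-134) + 8521 = 6700 + 8521 = 15221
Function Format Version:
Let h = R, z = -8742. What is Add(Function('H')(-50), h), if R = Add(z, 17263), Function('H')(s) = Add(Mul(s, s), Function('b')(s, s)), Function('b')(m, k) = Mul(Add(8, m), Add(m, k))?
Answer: 15221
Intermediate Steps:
Function('b')(m, k) = Mul(Add(8, m), Add(k, m))
Function('H')(s) = Add(Mul(3, Pow(s, 2)), Mul(16, s)) (Function('H')(s) = Add(Mul(s, s), Add(Pow(s, 2), Mul(8, s), Mul(8, s), Mul(s, s))) = Add(Pow(s, 2), Add(Pow(s, 2), Mul(8, s), Mul(8, s), Pow(s, 2))) = Add(Pow(s, 2), Add(Mul(2, Pow(s, 2)), Mul(16, s))) = Add(Mul(3, Pow(s, 2)), Mul(16, s)))
R = 8521 (R = Add(-8742, 17263) = 8521)
h = 8521
Add(Function('H')(-50), h) = Add(Mul(-50, Add(16, Mul(3, -50))), 8521) = Add(Mul(-50, Add(16, -150)), 8521) = Add(Mul(-50, -134), 8521) = Add(6700, 8521) = 15221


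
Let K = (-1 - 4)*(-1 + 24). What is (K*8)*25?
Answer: -23000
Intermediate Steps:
K = -115 (K = -5*23 = -115)
(K*8)*25 = -115*8*25 = -920*25 = -23000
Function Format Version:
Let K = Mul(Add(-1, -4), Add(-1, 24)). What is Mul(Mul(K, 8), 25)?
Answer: -23000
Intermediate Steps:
K = -115 (K = Mul(-5, 23) = -115)
Mul(Mul(K, 8), 25) = Mul(Mul(-115, 8), 25) = Mul(-920, 25) = -23000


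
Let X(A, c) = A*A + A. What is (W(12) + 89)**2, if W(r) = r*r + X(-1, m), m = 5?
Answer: 54289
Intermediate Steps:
X(A, c) = A + A**2 (X(A, c) = A**2 + A = A + A**2)
W(r) = r**2 (W(r) = r*r - (1 - 1) = r**2 - 1*0 = r**2 + 0 = r**2)
(W(12) + 89)**2 = (12**2 + 89)**2 = (144 + 89)**2 = 233**2 = 54289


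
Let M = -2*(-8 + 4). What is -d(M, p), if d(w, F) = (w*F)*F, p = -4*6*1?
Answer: -4608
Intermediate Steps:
M = 8 (M = -2*(-4) = 8)
p = -24 (p = -24*1 = -24)
d(w, F) = w*F² (d(w, F) = (F*w)*F = w*F²)
-d(M, p) = -8*(-24)² = -8*576 = -1*4608 = -4608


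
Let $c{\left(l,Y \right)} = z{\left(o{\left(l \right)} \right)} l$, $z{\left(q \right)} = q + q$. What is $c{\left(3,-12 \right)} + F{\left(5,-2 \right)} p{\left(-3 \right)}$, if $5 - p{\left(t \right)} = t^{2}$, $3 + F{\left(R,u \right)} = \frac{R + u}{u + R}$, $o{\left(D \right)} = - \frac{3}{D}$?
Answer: $2$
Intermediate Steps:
$z{\left(q \right)} = 2 q$
$F{\left(R,u \right)} = -2$ ($F{\left(R,u \right)} = -3 + \frac{R + u}{u + R} = -3 + \frac{R + u}{R + u} = -3 + 1 = -2$)
$c{\left(l,Y \right)} = -6$ ($c{\left(l,Y \right)} = 2 \left(- \frac{3}{l}\right) l = - \frac{6}{l} l = -6$)
$p{\left(t \right)} = 5 - t^{2}$
$c{\left(3,-12 \right)} + F{\left(5,-2 \right)} p{\left(-3 \right)} = -6 - 2 \left(5 - \left(-3\right)^{2}\right) = -6 - 2 \left(5 - 9\right) = -6 - -8 = -6 + 8 = 2$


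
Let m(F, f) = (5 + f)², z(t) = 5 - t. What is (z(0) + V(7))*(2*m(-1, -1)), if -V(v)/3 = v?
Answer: -512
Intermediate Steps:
V(v) = -3*v
(z(0) + V(7))*(2*m(-1, -1)) = ((5 - 1*0) - 3*7)*(2*(5 - 1)²) = ((5 + 0) - 21)*(2*4²) = (5 - 21)*(2*16) = -16*32 = -512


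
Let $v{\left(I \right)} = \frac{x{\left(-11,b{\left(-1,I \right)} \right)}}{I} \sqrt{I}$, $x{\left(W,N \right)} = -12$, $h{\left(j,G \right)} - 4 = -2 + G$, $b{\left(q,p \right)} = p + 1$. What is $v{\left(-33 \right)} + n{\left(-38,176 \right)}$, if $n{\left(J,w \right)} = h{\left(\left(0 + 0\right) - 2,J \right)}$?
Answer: $-36 + \frac{4 i \sqrt{33}}{11} \approx -36.0 + 2.0889 i$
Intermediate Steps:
$b{\left(q,p \right)} = 1 + p$
$h{\left(j,G \right)} = 2 + G$ ($h{\left(j,G \right)} = 4 + \left(-2 + G\right) = 2 + G$)
$n{\left(J,w \right)} = 2 + J$
$v{\left(I \right)} = - \frac{12}{\sqrt{I}}$ ($v{\left(I \right)} = - \frac{12}{I} \sqrt{I} = - \frac{12}{\sqrt{I}}$)
$v{\left(-33 \right)} + n{\left(-38,176 \right)} = - \frac{12}{i \sqrt{33}} + \left(2 - 38\right) = - 12 \left(- \frac{i \sqrt{33}}{33}\right) - 36 = \frac{4 i \sqrt{33}}{11} - 36 = -36 + \frac{4 i \sqrt{33}}{11}$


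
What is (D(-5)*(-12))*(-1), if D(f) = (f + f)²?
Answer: 1200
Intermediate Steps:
D(f) = 4*f² (D(f) = (2*f)² = 4*f²)
(D(-5)*(-12))*(-1) = ((4*(-5)²)*(-12))*(-1) = ((4*25)*(-12))*(-1) = (100*(-12))*(-1) = -1200*(-1) = 1200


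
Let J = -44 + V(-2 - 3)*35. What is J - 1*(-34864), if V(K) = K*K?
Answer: 35695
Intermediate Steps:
V(K) = K²
J = 831 (J = -44 + (-2 - 3)²*35 = -44 + (-5)²*35 = -44 + 25*35 = -44 + 875 = 831)
J - 1*(-34864) = 831 - 1*(-34864) = 831 + 34864 = 35695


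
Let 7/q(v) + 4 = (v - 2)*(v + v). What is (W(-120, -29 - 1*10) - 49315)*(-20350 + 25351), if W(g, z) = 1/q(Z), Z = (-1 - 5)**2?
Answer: -1714147761/7 ≈ -2.4488e+8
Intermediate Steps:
Z = 36 (Z = (-6)**2 = 36)
q(v) = 7/(-4 + 2*v*(-2 + v)) (q(v) = 7/(-4 + (v - 2)*(v + v)) = 7/(-4 + (-2 + v)*(2*v)) = 7/(-4 + 2*v*(-2 + v)))
W(g, z) = 2444/7 (W(g, z) = 1/(7/(2*(-2 + 36**2 - 2*36))) = 1/(7/(2*(-2 + 1296 - 72))) = 1/((7/2)/1222) = 1/((7/2)*(1/1222)) = 1/(7/2444) = 2444/7)
(W(-120, -29 - 1*10) - 49315)*(-20350 + 25351) = (2444/7 - 49315)*(-20350 + 25351) = -342761/7*5001 = -1714147761/7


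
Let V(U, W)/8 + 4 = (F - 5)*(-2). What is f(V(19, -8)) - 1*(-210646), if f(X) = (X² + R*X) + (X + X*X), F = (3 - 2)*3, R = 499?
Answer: 210646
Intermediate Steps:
F = 3 (F = 1*3 = 3)
V(U, W) = 0 (V(U, W) = -32 + 8*((3 - 5)*(-2)) = -32 + 8*(-2*(-2)) = -32 + 8*4 = -32 + 32 = 0)
f(X) = 2*X² + 500*X (f(X) = (X² + 499*X) + (X + X*X) = (X² + 499*X) + (X + X²) = 2*X² + 500*X)
f(V(19, -8)) - 1*(-210646) = 2*0*(250 + 0) - 1*(-210646) = 2*0*250 + 210646 = 0 + 210646 = 210646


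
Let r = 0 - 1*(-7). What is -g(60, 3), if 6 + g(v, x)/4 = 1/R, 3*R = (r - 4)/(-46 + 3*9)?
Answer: 100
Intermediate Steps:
r = 7 (r = 0 + 7 = 7)
R = -1/19 (R = ((7 - 4)/(-46 + 3*9))/3 = (3/(-46 + 27))/3 = (3/(-19))/3 = (3*(-1/19))/3 = (1/3)*(-3/19) = -1/19 ≈ -0.052632)
g(v, x) = -100 (g(v, x) = -24 + 4/(-1/19) = -24 + 4*(-19) = -24 - 76 = -100)
-g(60, 3) = -1*(-100) = 100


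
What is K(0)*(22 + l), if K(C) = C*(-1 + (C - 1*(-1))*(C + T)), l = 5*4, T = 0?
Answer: 0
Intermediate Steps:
l = 20
K(C) = C*(-1 + C*(1 + C)) (K(C) = C*(-1 + (C - 1*(-1))*(C + 0)) = C*(-1 + (C + 1)*C) = C*(-1 + (1 + C)*C) = C*(-1 + C*(1 + C)))
K(0)*(22 + l) = (0*(-1 + 0 + 0²))*(22 + 20) = (0*(-1 + 0 + 0))*42 = (0*(-1))*42 = 0*42 = 0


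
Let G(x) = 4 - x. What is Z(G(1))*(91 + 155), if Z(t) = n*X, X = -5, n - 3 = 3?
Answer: -7380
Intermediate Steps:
n = 6 (n = 3 + 3 = 6)
Z(t) = -30 (Z(t) = 6*(-5) = -30)
Z(G(1))*(91 + 155) = -30*(91 + 155) = -30*246 = -7380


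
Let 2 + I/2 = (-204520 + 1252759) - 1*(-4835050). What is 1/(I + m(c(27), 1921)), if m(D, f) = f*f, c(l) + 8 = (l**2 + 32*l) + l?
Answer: 1/15456815 ≈ 6.4696e-8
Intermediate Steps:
c(l) = -8 + l**2 + 33*l (c(l) = -8 + ((l**2 + 32*l) + l) = -8 + (l**2 + 33*l) = -8 + l**2 + 33*l)
m(D, f) = f**2
I = 11766574 (I = -4 + 2*((-204520 + 1252759) - 1*(-4835050)) = -4 + 2*(1048239 + 4835050) = -4 + 2*5883289 = -4 + 11766578 = 11766574)
1/(I + m(c(27), 1921)) = 1/(11766574 + 1921**2) = 1/(11766574 + 3690241) = 1/15456815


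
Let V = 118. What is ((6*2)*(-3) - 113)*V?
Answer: -17582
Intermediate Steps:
((6*2)*(-3) - 113)*V = ((6*2)*(-3) - 113)*118 = (12*(-3) - 113)*118 = (-36 - 113)*118 = -149*118 = -17582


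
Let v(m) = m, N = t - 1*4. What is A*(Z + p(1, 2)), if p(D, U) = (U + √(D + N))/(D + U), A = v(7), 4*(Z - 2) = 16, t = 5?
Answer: 140/3 + 7*√2/3 ≈ 49.966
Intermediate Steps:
N = 1 (N = 5 - 1*4 = 5 - 4 = 1)
Z = 6 (Z = 2 + (¼)*16 = 2 + 4 = 6)
A = 7
p(D, U) = (U + √(1 + D))/(D + U) (p(D, U) = (U + √(D + 1))/(D + U) = (U + √(1 + D))/(D + U))
A*(Z + p(1, 2)) = 7*(6 + (2 + √(1 + 1))/(1 + 2)) = 7*(6 + (2 + √2)/3) = 7*(6 + (⅔ + √2/3)) = 7*(20/3 + √2/3) = 140/3 + 7*√2/3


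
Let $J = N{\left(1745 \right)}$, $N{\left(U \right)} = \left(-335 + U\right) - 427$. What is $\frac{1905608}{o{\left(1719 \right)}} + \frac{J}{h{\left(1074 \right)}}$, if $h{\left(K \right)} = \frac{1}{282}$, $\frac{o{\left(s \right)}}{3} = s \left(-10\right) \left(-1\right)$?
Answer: $\frac{7148709514}{25785} \approx 2.7724 \cdot 10^{5}$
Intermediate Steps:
$o{\left(s \right)} = 30 s$ ($o{\left(s \right)} = 3 s \left(-10\right) \left(-1\right) = 3 - 10 s \left(-1\right) = 3 \cdot 10 s = 30 s$)
$h{\left(K \right)} = \frac{1}{282}$
$N{\left(U \right)} = -762 + U$
$J = 983$ ($J = -762 + 1745 = 983$)
$\frac{1905608}{o{\left(1719 \right)}} + \frac{J}{h{\left(1074 \right)}} = \frac{1905608}{30 \cdot 1719} + 983 \frac{1}{\frac{1}{282}} = \frac{1905608}{51570} + 983 \cdot 282 = 1905608 \cdot \frac{1}{51570} + 277206 = \frac{952804}{25785} + 277206 = \frac{7148709514}{25785}$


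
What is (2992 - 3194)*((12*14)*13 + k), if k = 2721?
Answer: -990810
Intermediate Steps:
(2992 - 3194)*((12*14)*13 + k) = (2992 - 3194)*((12*14)*13 + 2721) = -202*(168*13 + 2721) = -202*(2184 + 2721) = -202*4905 = -990810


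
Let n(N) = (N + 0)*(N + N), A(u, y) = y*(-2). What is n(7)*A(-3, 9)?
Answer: -1764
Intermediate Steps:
A(u, y) = -2*y
n(N) = 2*N² (n(N) = N*(2*N) = 2*N²)
n(7)*A(-3, 9) = (2*7²)*(-2*9) = (2*49)*(-18) = 98*(-18) = -1764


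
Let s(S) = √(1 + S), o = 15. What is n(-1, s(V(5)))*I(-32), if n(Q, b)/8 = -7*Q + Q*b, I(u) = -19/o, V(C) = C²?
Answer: -1064/15 + 152*√26/15 ≈ -19.263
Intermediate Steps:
I(u) = -19/15
n(Q, b) = -56*Q + 8*Q*b (n(Q, b) = 8*(-7*Q + Q*b) = -56*Q + 8*Q*b)
n(-1, s(V(5)))*I(-32) = (8*(-1)*(-7 + √(1 + 5²)))*(-19/15) = (8*(-1)*(-7 + √(1 + 25)))*(-19/15) = (8*(-1)*(-7 + √26))*(-19/15) = (56 - 8*√26)*(-19/15) = -1064/15 + 152*√26/15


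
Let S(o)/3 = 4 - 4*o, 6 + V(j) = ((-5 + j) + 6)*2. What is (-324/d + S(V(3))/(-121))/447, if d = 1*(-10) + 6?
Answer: 3271/18029 ≈ 0.18143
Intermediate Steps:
d = -4 (d = -10 + 6 = -4)
V(j) = -4 + 2*j (V(j) = -6 + ((-5 + j) + 6)*2 = -6 + (1 + j)*2 = -6 + (2 + 2*j) = -4 + 2*j)
S(o) = 12 - 12*o (S(o) = 3*(4 - 4*o) = 12 - 12*o)
(-324/d + S(V(3))/(-121))/447 = (-324/(-4) + (12 - 12*(-4 + 2*3))/(-121))/447 = (-324*(-1/4) + (12 - 12*(-4 + 6))*(-1/121))*(1/447) = (81 + (12 - 12*2)*(-1/121))*(1/447) = (81 + (12 - 24)*(-1/121))*(1/447) = (81 - 12*(-1/121))*(1/447) = (81 + 12/121)*(1/447) = (9813/121)*(1/447) = 3271/18029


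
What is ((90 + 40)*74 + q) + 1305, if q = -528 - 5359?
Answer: 5038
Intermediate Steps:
q = -5887
((90 + 40)*74 + q) + 1305 = ((90 + 40)*74 - 5887) + 1305 = (130*74 - 5887) + 1305 = (9620 - 5887) + 1305 = 3733 + 1305 = 5038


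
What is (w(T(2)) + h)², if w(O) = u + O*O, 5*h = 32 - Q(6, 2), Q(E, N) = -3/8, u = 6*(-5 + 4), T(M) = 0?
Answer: 361/1600 ≈ 0.22563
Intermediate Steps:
u = -6 (u = 6*(-1) = -6)
Q(E, N) = -3/8 (Q(E, N) = -3*⅛ = -3/8)
h = 259/40 (h = (32 - 1*(-3/8))/5 = (32 + 3/8)/5 = (⅕)*(259/8) = 259/40 ≈ 6.4750)
w(O) = -6 + O² (w(O) = -6 + O*O = -6 + O²)
(w(T(2)) + h)² = ((-6 + 0²) + 259/40)² = ((-6 + 0) + 259/40)² = (-6 + 259/40)² = (19/40)² = 361/1600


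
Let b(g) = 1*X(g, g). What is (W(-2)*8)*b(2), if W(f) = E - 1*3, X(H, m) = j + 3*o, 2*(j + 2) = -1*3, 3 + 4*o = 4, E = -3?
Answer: 132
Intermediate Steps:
o = ¼ (o = -¾ + (¼)*4 = -¾ + 1 = ¼ ≈ 0.25000)
j = -7/2 (j = -2 + (-1*3)/2 = -2 + (½)*(-3) = -2 - 3/2 = -7/2 ≈ -3.5000)
X(H, m) = -11/4 (X(H, m) = -7/2 + 3*(¼) = -7/2 + ¾ = -11/4)
b(g) = -11/4 (b(g) = 1*(-11/4) = -11/4)
W(f) = -6 (W(f) = -3 - 1*3 = -3 - 3 = -6)
(W(-2)*8)*b(2) = -6*8*(-11/4) = -48*(-11/4) = 132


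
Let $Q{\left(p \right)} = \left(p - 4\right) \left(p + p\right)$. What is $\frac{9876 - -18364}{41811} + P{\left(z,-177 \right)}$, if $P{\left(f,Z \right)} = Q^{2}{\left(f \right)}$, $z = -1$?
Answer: $\frac{4209340}{41811} \approx 100.68$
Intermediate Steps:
$Q{\left(p \right)} = 2 p \left(-4 + p\right)$ ($Q{\left(p \right)} = \left(-4 + p\right) 2 p = 2 p \left(-4 + p\right)$)
$P{\left(f,Z \right)} = 4 f^{2} \left(-4 + f\right)^{2}$ ($P{\left(f,Z \right)} = \left(2 f \left(-4 + f\right)\right)^{2} = 4 f^{2} \left(-4 + f\right)^{2}$)
$\frac{9876 - -18364}{41811} + P{\left(z,-177 \right)} = \frac{9876 - -18364}{41811} + 4 \left(-1\right)^{2} \left(-4 - 1\right)^{2} = \left(9876 + 18364\right) \frac{1}{41811} + 4 \cdot 1 \left(-5\right)^{2} = 28240 \cdot \frac{1}{41811} + 4 \cdot 1 \cdot 25 = \frac{28240}{41811} + 100 = \frac{4209340}{41811}$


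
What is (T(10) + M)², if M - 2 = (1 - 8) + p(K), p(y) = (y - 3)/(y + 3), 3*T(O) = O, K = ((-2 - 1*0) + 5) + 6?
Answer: 49/36 ≈ 1.3611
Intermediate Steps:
K = 9 (K = ((-2 + 0) + 5) + 6 = (-2 + 5) + 6 = 3 + 6 = 9)
T(O) = O/3
p(y) = (-3 + y)/(3 + y)
M = -9/2 (M = 2 + ((1 - 8) + (-3 + 9)/(3 + 9)) = 2 + (-7 + 6/12) = 2 + (-7 + (1/12)*6) = 2 + (-7 + ½) = 2 - 13/2 = -9/2 ≈ -4.5000)
(T(10) + M)² = ((⅓)*10 - 9/2)² = (10/3 - 9/2)² = (-7/6)² = 49/36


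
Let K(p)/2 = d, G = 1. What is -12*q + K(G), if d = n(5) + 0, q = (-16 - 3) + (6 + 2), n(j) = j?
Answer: 142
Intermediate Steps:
q = -11 (q = -19 + 8 = -11)
d = 5 (d = 5 + 0 = 5)
K(p) = 10 (K(p) = 2*5 = 10)
-12*q + K(G) = -12*(-11) + 10 = 132 + 10 = 142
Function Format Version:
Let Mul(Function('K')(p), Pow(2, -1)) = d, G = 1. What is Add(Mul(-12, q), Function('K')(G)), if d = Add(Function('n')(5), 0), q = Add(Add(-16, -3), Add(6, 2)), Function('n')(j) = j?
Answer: 142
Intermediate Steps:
q = -11 (q = Add(-19, 8) = -11)
d = 5 (d = Add(5, 0) = 5)
Function('K')(p) = 10 (Function('K')(p) = Mul(2, 5) = 10)
Add(Mul(-12, q), Function('K')(G)) = Add(Mul(-12, -11), 10) = Add(132, 10) = 142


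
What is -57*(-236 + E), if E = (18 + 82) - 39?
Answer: 9975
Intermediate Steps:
E = 61 (E = 100 - 39 = 61)
-57*(-236 + E) = -57*(-236 + 61) = -57*(-175) = 9975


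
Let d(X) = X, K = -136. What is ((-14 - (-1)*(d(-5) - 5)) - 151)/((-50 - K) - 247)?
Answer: 25/23 ≈ 1.0870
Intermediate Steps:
((-14 - (-1)*(d(-5) - 5)) - 151)/((-50 - K) - 247) = ((-14 - (-1)*(-5 - 5)) - 151)/((-50 - 1*(-136)) - 247) = ((-14 - (-1)*(-10)) - 151)/((-50 + 136) - 247) = ((-14 - 1*10) - 151)/(86 - 247) = ((-14 - 10) - 151)/(-161) = (-24 - 151)*(-1/161) = -175*(-1/161) = 25/23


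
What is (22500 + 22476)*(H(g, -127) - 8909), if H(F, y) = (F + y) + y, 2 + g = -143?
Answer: -418636608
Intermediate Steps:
g = -145 (g = -2 - 143 = -145)
H(F, y) = F + 2*y
(22500 + 22476)*(H(g, -127) - 8909) = (22500 + 22476)*((-145 + 2*(-127)) - 8909) = 44976*((-145 - 254) - 8909) = 44976*(-399 - 8909) = 44976*(-9308) = -418636608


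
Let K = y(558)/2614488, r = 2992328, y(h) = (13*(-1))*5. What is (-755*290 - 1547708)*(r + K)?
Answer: -2303547029213769557/435748 ≈ -5.2864e+12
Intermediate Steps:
y(h) = -65 (y(h) = -13*5 = -65)
K = -65/2614488 ≈ -2.4861e-5
(-755*290 - 1547708)*(r + K) = (-755*290 - 1547708)*(2992328 - 65/2614488) = (-218950 - 1547708)*(7823405647999/2614488) = -1766658*7823405647999/2614488 = -2303547029213769557/435748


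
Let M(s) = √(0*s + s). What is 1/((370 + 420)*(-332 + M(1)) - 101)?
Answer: -1/261591 ≈ -3.8228e-6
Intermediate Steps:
M(s) = √s (M(s) = √(0 + s) = √s)
1/((370 + 420)*(-332 + M(1)) - 101) = 1/((370 + 420)*(-332 + √1) - 101) = 1/(790*(-332 + 1) - 101) = 1/(790*(-331) - 101) = 1/(-261490 - 101) = 1/(-261591) = -1/261591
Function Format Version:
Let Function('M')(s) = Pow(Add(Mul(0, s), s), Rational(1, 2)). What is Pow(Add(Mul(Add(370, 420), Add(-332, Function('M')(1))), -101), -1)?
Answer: Rational(-1, 261591) ≈ -3.8228e-6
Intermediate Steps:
Function('M')(s) = Pow(s, Rational(1, 2)) (Function('M')(s) = Pow(Add(0, s), Rational(1, 2)) = Pow(s, Rational(1, 2)))
Pow(Add(Mul(Add(370, 420), Add(-332, Function('M')(1))), -101), -1) = Pow(Add(Mul(Add(370, 420), Add(-332, Pow(1, Rational(1, 2)))), -101), -1) = Pow(Add(Mul(790, Add(-332, 1)), -101), -1) = Pow(Add(Mul(790, -331), -101), -1) = Pow(Add(-261490, -101), -1) = Pow(-261591, -1) = Rational(-1, 261591)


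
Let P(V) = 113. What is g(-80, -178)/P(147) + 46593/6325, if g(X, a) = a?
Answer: 4139159/714725 ≈ 5.7913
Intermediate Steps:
g(-80, -178)/P(147) + 46593/6325 = -178/113 + 46593/6325 = 4139159/714725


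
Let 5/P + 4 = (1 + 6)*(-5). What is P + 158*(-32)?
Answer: -197189/39 ≈ -5056.1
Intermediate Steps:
P = -5/39 (P = 5/(-4 + (1 + 6)*(-5)) = 5/(-4 + 7*(-5)) = 5/(-4 - 35) = 5/(-39) = 5*(-1/39) = -5/39 ≈ -0.12821)
P + 158*(-32) = -5/39 + 158*(-32) = -5/39 - 5056 = -197189/39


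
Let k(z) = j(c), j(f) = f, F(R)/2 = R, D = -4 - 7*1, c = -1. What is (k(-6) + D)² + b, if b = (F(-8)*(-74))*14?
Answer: 16720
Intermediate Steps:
D = -11 (D = -4 - 7 = -11)
F(R) = 2*R
k(z) = -1
b = 16576 (b = ((2*(-8))*(-74))*14 = -16*(-74)*14 = 1184*14 = 16576)
(k(-6) + D)² + b = (-1 - 11)² + 16576 = (-12)² + 16576 = 144 + 16576 = 16720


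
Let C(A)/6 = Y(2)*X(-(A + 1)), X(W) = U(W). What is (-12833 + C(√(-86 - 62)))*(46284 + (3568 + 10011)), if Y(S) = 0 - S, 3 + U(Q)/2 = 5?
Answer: -771095303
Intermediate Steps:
U(Q) = 4 (U(Q) = -6 + 2*5 = -6 + 10 = 4)
Y(S) = -S
X(W) = 4
C(A) = -48 (C(A) = 6*(-1*2*4) = 6*(-2*4) = 6*(-8) = -48)
(-12833 + C(√(-86 - 62)))*(46284 + (3568 + 10011)) = (-12833 - 48)*(46284 + (3568 + 10011)) = -12881*(46284 + 13579) = -12881*59863 = -771095303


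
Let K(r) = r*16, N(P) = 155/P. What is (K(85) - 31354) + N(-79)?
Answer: -2369681/79 ≈ -29996.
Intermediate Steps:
K(r) = 16*r
(K(85) - 31354) + N(-79) = (16*85 - 31354) + 155/(-79) = (1360 - 31354) + 155*(-1/79) = -29994 - 155/79 = -2369681/79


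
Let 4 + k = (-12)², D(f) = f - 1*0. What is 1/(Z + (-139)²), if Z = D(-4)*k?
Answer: 1/18761 ≈ 5.3302e-5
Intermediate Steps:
D(f) = f (D(f) = f + 0 = f)
k = 140 (k = -4 + (-12)² = -4 + 144 = 140)
Z = -560 (Z = -4*140 = -560)
1/(Z + (-139)²) = 1/(-560 + (-139)²) = 1/(-560 + 19321) = 1/18761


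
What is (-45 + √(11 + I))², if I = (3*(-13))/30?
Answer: (450 - √970)²/100 ≈ 1754.4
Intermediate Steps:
I = -13/10 (I = -39*1/30 = -13/10 ≈ -1.3000)
(-45 + √(11 + I))² = (-45 + √(11 - 13/10))² = (-45 + √(97/10))² = (-45 + √970/10)²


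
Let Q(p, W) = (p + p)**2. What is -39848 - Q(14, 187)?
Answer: -40632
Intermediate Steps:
Q(p, W) = 4*p**2 (Q(p, W) = (2*p)**2 = 4*p**2)
-39848 - Q(14, 187) = -39848 - 4*14**2 = -39848 - 4*196 = -39848 - 1*784 = -39848 - 784 = -40632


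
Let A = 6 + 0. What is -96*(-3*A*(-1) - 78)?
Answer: 5760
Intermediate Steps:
A = 6
-96*(-3*A*(-1) - 78) = -96*(-3*6*(-1) - 78) = -96*(-18*(-1) - 78) = -96*(18 - 78) = -96*(-60) = 5760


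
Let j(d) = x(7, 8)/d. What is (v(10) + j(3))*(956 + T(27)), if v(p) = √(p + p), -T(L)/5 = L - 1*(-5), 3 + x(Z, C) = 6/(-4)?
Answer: -1194 + 1592*√5 ≈ 2365.8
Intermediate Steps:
x(Z, C) = -9/2 (x(Z, C) = -3 + 6/(-4) = -3 + 6*(-¼) = -3 - 3/2 = -9/2)
T(L) = -25 - 5*L (T(L) = -5*(L - 1*(-5)) = -5*(L + 5) = -5*(5 + L) = -25 - 5*L)
v(p) = √2*√p (v(p) = √(2*p) = √2*√p)
j(d) = -9/(2*d)
(v(10) + j(3))*(956 + T(27)) = (√2*√10 - 9/2/3)*(956 + (-25 - 5*27)) = (2*√5 - 9/2*⅓)*(956 + (-25 - 135)) = (2*√5 - 3/2)*(956 - 160) = (-3/2 + 2*√5)*796 = -1194 + 1592*√5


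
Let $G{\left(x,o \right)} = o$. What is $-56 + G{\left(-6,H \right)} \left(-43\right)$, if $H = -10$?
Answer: $374$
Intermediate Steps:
$-56 + G{\left(-6,H \right)} \left(-43\right) = -56 - -430 = -56 + 430 = 374$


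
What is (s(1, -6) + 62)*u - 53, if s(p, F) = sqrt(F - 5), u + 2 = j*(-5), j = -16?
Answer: 4783 + 78*I*sqrt(11) ≈ 4783.0 + 258.7*I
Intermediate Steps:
u = 78 (u = -2 - 16*(-5) = -2 + 80 = 78)
s(p, F) = sqrt(-5 + F)
(s(1, -6) + 62)*u - 53 = (sqrt(-5 - 6) + 62)*78 - 53 = (sqrt(-11) + 62)*78 - 53 = (I*sqrt(11) + 62)*78 - 53 = (62 + I*sqrt(11))*78 - 53 = (4836 + 78*I*sqrt(11)) - 53 = 4783 + 78*I*sqrt(11)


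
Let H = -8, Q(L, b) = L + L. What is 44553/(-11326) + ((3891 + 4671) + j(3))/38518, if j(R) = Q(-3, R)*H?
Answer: -809287797/218127434 ≈ -3.7102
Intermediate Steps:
Q(L, b) = 2*L
j(R) = 48 (j(R) = (2*(-3))*(-8) = -6*(-8) = 48)
44553/(-11326) + ((3891 + 4671) + j(3))/38518 = 44553/(-11326) + ((3891 + 4671) + 48)/38518 = 44553*(-1/11326) + (8562 + 48)*(1/38518) = -44553/11326 + 8610*(1/38518) = -44553/11326 + 4305/19259 = -809287797/218127434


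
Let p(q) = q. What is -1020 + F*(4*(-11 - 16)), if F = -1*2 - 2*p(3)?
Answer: -156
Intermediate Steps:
F = -8 (F = -1*2 - 2*3 = -2 - 6 = -8)
-1020 + F*(4*(-11 - 16)) = -1020 - 32*(-11 - 16) = -1020 - 32*(-27) = -1020 - 8*(-108) = -1020 + 864 = -156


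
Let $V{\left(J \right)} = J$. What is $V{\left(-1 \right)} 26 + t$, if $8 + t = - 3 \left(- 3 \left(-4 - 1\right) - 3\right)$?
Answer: $-70$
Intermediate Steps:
$t = -44$ ($t = -8 - 3 \left(- 3 \left(-4 - 1\right) - 3\right) = -8 - 3 \left(\left(-3\right) \left(-5\right) - 3\right) = -8 - 3 \left(15 - 3\right) = -8 - 36 = -44$)
$V{\left(-1 \right)} 26 + t = \left(-1\right) 26 - 44 = -26 - 44 = -70$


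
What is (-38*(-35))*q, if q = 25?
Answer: 33250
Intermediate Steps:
(-38*(-35))*q = -38*(-35)*25 = 1330*25 = 33250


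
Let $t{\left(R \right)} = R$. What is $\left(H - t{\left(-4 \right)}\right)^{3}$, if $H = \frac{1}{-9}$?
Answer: $\frac{42875}{729} \approx 58.813$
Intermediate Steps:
$H = - \frac{1}{9} \approx -0.11111$
$\left(H - t{\left(-4 \right)}\right)^{3} = \left(- \frac{1}{9} - -4\right)^{3} = \left(- \frac{1}{9} + 4\right)^{3} = \left(\frac{35}{9}\right)^{3} = \frac{42875}{729}$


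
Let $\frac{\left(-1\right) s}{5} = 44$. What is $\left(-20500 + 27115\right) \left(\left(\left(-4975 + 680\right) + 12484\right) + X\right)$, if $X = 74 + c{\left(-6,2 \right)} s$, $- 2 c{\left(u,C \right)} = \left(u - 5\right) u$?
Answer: $102684645$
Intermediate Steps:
$c{\left(u,C \right)} = - \frac{u \left(-5 + u\right)}{2}$ ($c{\left(u,C \right)} = - \frac{\left(u - 5\right) u}{2} = - \frac{\left(-5 + u\right) u}{2} = - \frac{u \left(-5 + u\right)}{2}$)
$s = -220$ ($s = \left(-5\right) 44 = -220$)
$X = 7334$ ($X = 74 + \frac{1}{2} \left(-6\right) \left(5 - -6\right) \left(-220\right) = 74 + \frac{1}{2} \left(-6\right) \left(5 + 6\right) \left(-220\right) = 74 + \frac{1}{2} \left(-6\right) 11 \left(-220\right) = 74 - -7260 = 74 + 7260 = 7334$)
$\left(-20500 + 27115\right) \left(\left(\left(-4975 + 680\right) + 12484\right) + X\right) = \left(-20500 + 27115\right) \left(\left(\left(-4975 + 680\right) + 12484\right) + 7334\right) = 6615 \left(\left(-4295 + 12484\right) + 7334\right) = 6615 \left(8189 + 7334\right) = 6615 \cdot 15523 = 102684645$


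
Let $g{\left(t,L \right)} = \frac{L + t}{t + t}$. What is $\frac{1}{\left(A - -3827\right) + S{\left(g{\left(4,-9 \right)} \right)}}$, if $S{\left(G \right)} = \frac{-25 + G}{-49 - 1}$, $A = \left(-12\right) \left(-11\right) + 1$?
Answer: $\frac{80}{316841} \approx 0.00025249$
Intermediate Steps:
$A = 133$ ($A = 132 + 1 = 133$)
$g{\left(t,L \right)} = \frac{L + t}{2 t}$
$S{\left(G \right)} = \frac{1}{2} - \frac{G}{50}$ ($S{\left(G \right)} = \frac{-25 + G}{-50} = \left(-25 + G\right) \left(- \frac{1}{50}\right) = \frac{1}{2} - \frac{G}{50}$)
$\frac{1}{\left(A - -3827\right) + S{\left(g{\left(4,-9 \right)} \right)}} = \frac{1}{\left(133 - -3827\right) + \left(\frac{1}{2} - \frac{\frac{1}{2} \cdot \frac{1}{4} \left(-9 + 4\right)}{50}\right)} = \frac{1}{\left(133 + 3827\right) + \left(\frac{1}{2} - \frac{\frac{1}{2} \cdot \frac{1}{4} \left(-5\right)}{50}\right)} = \frac{1}{3960 + \left(\frac{1}{2} - - \frac{1}{80}\right)} = \frac{1}{3960 + \left(\frac{1}{2} + \frac{1}{80}\right)} = \frac{1}{3960 + \frac{41}{80}} = \frac{1}{\frac{316841}{80}} = \frac{80}{316841}$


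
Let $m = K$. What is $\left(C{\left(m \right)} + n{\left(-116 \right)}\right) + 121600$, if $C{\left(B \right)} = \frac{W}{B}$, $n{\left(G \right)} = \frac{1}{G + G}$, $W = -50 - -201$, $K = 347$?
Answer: $\frac{9789321085}{80504} \approx 1.216 \cdot 10^{5}$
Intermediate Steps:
$W = 151$ ($W = -50 + 201 = 151$)
$m = 347$
$n{\left(G \right)} = \frac{1}{2 G}$
$C{\left(B \right)} = \frac{151}{B}$
$\left(C{\left(m \right)} + n{\left(-116 \right)}\right) + 121600 = \left(\frac{151}{347} + \frac{1}{2 \left(-116\right)}\right) + 121600 = \left(151 \cdot \frac{1}{347} + \frac{1}{2} \left(- \frac{1}{116}\right)\right) + 121600 = \left(\frac{151}{347} - \frac{1}{232}\right) + 121600 = \frac{34685}{80504} + 121600 = \frac{9789321085}{80504}$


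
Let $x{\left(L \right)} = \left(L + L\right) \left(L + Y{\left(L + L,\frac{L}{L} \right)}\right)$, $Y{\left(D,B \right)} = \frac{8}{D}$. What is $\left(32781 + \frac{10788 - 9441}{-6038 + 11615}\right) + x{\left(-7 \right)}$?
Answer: $\frac{61137382}{1859} \approx 32887.0$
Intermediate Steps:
$x{\left(L \right)} = 2 L \left(L + \frac{4}{L}\right)$ ($x{\left(L \right)} = \left(L + L\right) \left(L + \frac{8}{L + L}\right) = 2 L \left(L + \frac{8}{2 L}\right) = 2 L \left(L + 8 \frac{1}{2 L}\right) = 2 L \left(L + \frac{4}{L}\right)$)
$\left(32781 + \frac{10788 - 9441}{-6038 + 11615}\right) + x{\left(-7 \right)} = \left(32781 + \frac{10788 - 9441}{-6038 + 11615}\right) + \left(8 + 2 \left(-7\right)^{2}\right) = \left(32781 + \frac{1347}{5577}\right) + \left(8 + 2 \cdot 49\right) = \left(32781 + 1347 \cdot \frac{1}{5577}\right) + \left(8 + 98\right) = \left(32781 + \frac{449}{1859}\right) + 106 = \frac{60940328}{1859} + 106 = \frac{61137382}{1859}$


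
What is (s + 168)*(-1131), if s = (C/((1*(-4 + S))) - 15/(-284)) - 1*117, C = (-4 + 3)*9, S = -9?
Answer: -16620741/284 ≈ -58524.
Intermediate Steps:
C = -9 (C = -1*9 = -9)
s = -429213/3692 (s = (-9/(-4 - 9) - 15/(-284)) - 1*117 = (-9/(1*(-13)) - 15*(-1/284)) - 117 = (-9/(-13) + 15/284) - 117 = (-9*(-1/13) + 15/284) - 117 = (9/13 + 15/284) - 117 = 2751/3692 - 117 = -429213/3692 ≈ -116.25)
(s + 168)*(-1131) = (-429213/3692 + 168)*(-1131) = (191043/3692)*(-1131) = -16620741/284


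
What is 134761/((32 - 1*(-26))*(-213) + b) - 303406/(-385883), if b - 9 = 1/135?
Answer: -6514618608961/643102574842 ≈ -10.130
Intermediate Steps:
b = 1216/135 (b = 9 + 1/135 = 1216/135 ≈ 9.0074)
134761/((32 - 1*(-26))*(-213) + b) - 303406/(-385883) = 134761/((32 - 1*(-26))*(-213) + 1216/135) - 303406/(-385883) = 134761/((32 + 26)*(-213) + 1216/135) - 303406*(-1/385883) = 134761/(58*(-213) + 1216/135) + 303406/385883 = 134761/(-12354 + 1216/135) + 303406/385883 = 134761/(-1666574/135) + 303406/385883 = 134761*(-135/1666574) + 303406/385883 = -18192735/1666574 + 303406/385883 = -6514618608961/643102574842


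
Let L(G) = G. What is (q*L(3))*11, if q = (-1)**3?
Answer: -33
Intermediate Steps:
q = -1
(q*L(3))*11 = -1*3*11 = -3*11 = -33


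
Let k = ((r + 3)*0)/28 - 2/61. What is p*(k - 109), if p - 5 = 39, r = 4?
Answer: -292644/61 ≈ -4797.4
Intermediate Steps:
p = 44 (p = 5 + 39 = 44)
k = -2/61 (k = ((4 + 3)*0)/28 - 2/61 = (7*0)*(1/28) - 2*1/61 = 0*(1/28) - 2/61 = 0 - 2/61 = -2/61 ≈ -0.032787)
p*(k - 109) = 44*(-2/61 - 109) = 44*(-6651/61) = -292644/61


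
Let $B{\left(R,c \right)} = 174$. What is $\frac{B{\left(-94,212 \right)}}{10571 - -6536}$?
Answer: $\frac{174}{17107} \approx 0.010171$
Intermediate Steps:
$\frac{B{\left(-94,212 \right)}}{10571 - -6536} = \frac{174}{10571 - -6536} = \frac{174}{10571 + \left(-12303 + 18839\right)} = \frac{174}{10571 + 6536} = \frac{174}{17107}$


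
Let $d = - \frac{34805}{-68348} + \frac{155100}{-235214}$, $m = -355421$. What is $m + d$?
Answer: $- \frac{408135348488303}{1148314748} \approx -3.5542 \cdot 10^{5}$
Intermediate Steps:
$d = - \frac{172439395}{1148314748}$ ($d = \left(-34805\right) \left(- \frac{1}{68348}\right) + 155100 \left(- \frac{1}{235214}\right) = \frac{34805}{68348} - \frac{77550}{117607} = - \frac{172439395}{1148314748} \approx -0.15017$)
$m + d = -355421 - \frac{172439395}{1148314748} = - \frac{408135348488303}{1148314748}$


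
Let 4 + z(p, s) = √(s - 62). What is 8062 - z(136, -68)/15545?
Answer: 125323794/15545 - I*√130/15545 ≈ 8062.0 - 0.00073347*I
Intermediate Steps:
z(p, s) = -4 + √(-62 + s) (z(p, s) = -4 + √(s - 62) = -4 + √(-62 + s))
8062 - z(136, -68)/15545 = 8062 - (-4 + √(-62 - 68))/15545 = 8062 - (-4 + √(-130))/15545 = 8062 - (-4 + I*√130)/15545 = 8062 - (-4/15545 + I*√130/15545) = 8062 + (4/15545 - I*√130/15545) = 125323794/15545 - I*√130/15545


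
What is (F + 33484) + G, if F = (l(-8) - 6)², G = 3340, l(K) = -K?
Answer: 36828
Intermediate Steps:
F = 4 (F = (-1*(-8) - 6)² = (8 - 6)² = 2² = 4)
(F + 33484) + G = (4 + 33484) + 3340 = 33488 + 3340 = 36828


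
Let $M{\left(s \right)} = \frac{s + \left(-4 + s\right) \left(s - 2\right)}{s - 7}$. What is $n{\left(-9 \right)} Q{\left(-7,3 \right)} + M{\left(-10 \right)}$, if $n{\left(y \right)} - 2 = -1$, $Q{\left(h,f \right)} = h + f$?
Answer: $- \frac{226}{17} \approx -13.294$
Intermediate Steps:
$Q{\left(h,f \right)} = f + h$
$M{\left(s \right)} = \frac{s + \left(-4 + s\right) \left(-2 + s\right)}{-7 + s}$
$n{\left(y \right)} = 1$ ($n{\left(y \right)} = 2 - 1 = 1$)
$n{\left(-9 \right)} Q{\left(-7,3 \right)} + M{\left(-10 \right)} = 1 \left(3 - 7\right) + \frac{8 + \left(-10\right)^{2} - -50}{-7 - 10} = 1 \left(-4\right) + \frac{8 + 100 + 50}{-17} = -4 - \frac{158}{17} = - \frac{226}{17}$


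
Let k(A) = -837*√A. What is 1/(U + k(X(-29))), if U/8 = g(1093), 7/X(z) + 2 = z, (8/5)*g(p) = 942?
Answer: 1570/7447431 + 3*I*√217/2482477 ≈ 0.00021081 + 1.7802e-5*I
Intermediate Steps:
g(p) = 2355/4 (g(p) = (5/8)*942 = 2355/4)
X(z) = 7/(-2 + z)
U = 4710 (U = 8*(2355/4) = 4710)
1/(U + k(X(-29))) = 1/(4710 - 837*√7*(I*√31/31)) = 1/(4710 - 837*I*√217/31) = 1/(4710 - 27*I*√217)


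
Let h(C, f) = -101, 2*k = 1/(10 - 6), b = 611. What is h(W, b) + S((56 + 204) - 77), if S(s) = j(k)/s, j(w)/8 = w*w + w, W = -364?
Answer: -49285/488 ≈ -100.99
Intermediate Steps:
k = ⅛ (k = 1/(2*(10 - 6)) = (½)/4 = (½)*(¼) = ⅛ ≈ 0.12500)
j(w) = 8*w + 8*w² (j(w) = 8*(w*w + w) = 8*(w² + w) = 8*(w + w²) = 8*w + 8*w²)
S(s) = 9/(8*s) (S(s) = (8*(⅛)*(1 + ⅛))/s = (8*(⅛)*(9/8))/s = 9/(8*s))
h(W, b) + S((56 + 204) - 77) = -101 + 9/(8*((56 + 204) - 77)) = -101 + 9/(8*(260 - 77)) = -101 + (9/8)/183 = -101 + (9/8)*(1/183) = -101 + 3/488 = -49285/488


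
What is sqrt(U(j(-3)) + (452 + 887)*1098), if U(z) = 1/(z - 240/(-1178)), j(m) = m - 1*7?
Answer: sqrt(48947950625270)/5770 ≈ 1212.5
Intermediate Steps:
j(m) = -7 + m (j(m) = m - 7 = -7 + m)
U(z) = 1/(120/589 + z) (U(z) = 1/(z - 240*(-1/1178)) = 1/(z + 120/589) = 1/(120/589 + z))
sqrt(U(j(-3)) + (452 + 887)*1098) = sqrt(589/(120 + 589*(-7 - 3)) + (452 + 887)*1098) = sqrt(589/(120 + 589*(-10)) + 1339*1098) = sqrt(589/(120 - 5890) + 1470222) = sqrt(589/(-5770) + 1470222) = sqrt(589*(-1/5770) + 1470222) = sqrt(-589/5770 + 1470222) = sqrt(8483180351/5770) = sqrt(48947950625270)/5770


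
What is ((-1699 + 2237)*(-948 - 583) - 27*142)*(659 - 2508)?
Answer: 1530069688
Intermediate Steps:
((-1699 + 2237)*(-948 - 583) - 27*142)*(659 - 2508) = (538*(-1531) - 3834)*(-1849) = (-823678 - 3834)*(-1849) = -827512*(-1849) = 1530069688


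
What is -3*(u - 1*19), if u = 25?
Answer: -18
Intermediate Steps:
-3*(u - 1*19) = -3*(25 - 1*19) = -3*(25 - 19) = -3*6 = -18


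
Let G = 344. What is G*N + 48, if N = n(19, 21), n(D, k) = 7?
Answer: 2456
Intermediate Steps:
N = 7
G*N + 48 = 344*7 + 48 = 2408 + 48 = 2456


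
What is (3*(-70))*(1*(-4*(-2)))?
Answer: -1680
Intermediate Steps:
(3*(-70))*(1*(-4*(-2))) = -210*8 = -1680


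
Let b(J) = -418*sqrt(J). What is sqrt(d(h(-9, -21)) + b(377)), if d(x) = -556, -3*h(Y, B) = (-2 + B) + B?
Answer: sqrt(-556 - 418*sqrt(377)) ≈ 93.124*I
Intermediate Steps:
h(Y, B) = 2/3 - 2*B/3 (h(Y, B) = -((-2 + B) + B)/3 = -(-2 + 2*B)/3 = 2/3 - 2*B/3)
sqrt(d(h(-9, -21)) + b(377)) = sqrt(-556 - 418*sqrt(377))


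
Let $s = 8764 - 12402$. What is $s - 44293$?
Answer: $-47931$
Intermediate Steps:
$s = -3638$
$s - 44293 = -3638 - 44293 = -47931$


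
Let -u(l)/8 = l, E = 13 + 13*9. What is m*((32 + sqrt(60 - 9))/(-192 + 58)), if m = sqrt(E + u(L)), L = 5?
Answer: 3*sqrt(10)*(-32 - sqrt(51))/134 ≈ -2.7711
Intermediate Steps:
E = 130 (E = 13 + 117 = 130)
u(l) = -8*l
m = 3*sqrt(10) (m = sqrt(130 - 8*5) = sqrt(130 - 40) = sqrt(90) = 3*sqrt(10) ≈ 9.4868)
m*((32 + sqrt(60 - 9))/(-192 + 58)) = (3*sqrt(10))*((32 + sqrt(60 - 9))/(-192 + 58)) = (3*sqrt(10))*((32 + sqrt(51))/(-134)) = (3*sqrt(10))*((32 + sqrt(51))*(-1/134)) = (3*sqrt(10))*(-16/67 - sqrt(51)/134) = 3*sqrt(10)*(-16/67 - sqrt(51)/134)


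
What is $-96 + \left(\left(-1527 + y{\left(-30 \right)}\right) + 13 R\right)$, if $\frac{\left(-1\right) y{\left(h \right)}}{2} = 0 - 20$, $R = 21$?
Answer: $-1310$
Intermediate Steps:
$y{\left(h \right)} = 40$ ($y{\left(h \right)} = - 2 \left(0 - 20\right) = \left(-2\right) \left(-20\right) = 40$)
$-96 + \left(\left(-1527 + y{\left(-30 \right)}\right) + 13 R\right) = -96 + \left(\left(-1527 + 40\right) + 13 \cdot 21\right) = -96 + \left(-1487 + 273\right) = -96 - 1214 = -1310$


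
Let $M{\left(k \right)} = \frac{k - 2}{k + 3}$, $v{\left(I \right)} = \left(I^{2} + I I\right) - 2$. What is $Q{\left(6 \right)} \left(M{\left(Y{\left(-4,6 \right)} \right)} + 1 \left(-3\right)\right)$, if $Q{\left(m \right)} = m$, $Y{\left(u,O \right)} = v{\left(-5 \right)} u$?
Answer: $- \frac{746}{63} \approx -11.841$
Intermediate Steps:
$v{\left(I \right)} = -2 + 2 I^{2}$ ($v{\left(I \right)} = \left(I^{2} + I^{2}\right) - 2 = 2 I^{2} - 2 = -2 + 2 I^{2}$)
$Y{\left(u,O \right)} = 48 u$ ($Y{\left(u,O \right)} = \left(-2 + 2 \left(-5\right)^{2}\right) u = \left(-2 + 2 \cdot 25\right) u = \left(-2 + 50\right) u = 48 u$)
$M{\left(k \right)} = \frac{-2 + k}{3 + k}$
$Q{\left(6 \right)} \left(M{\left(Y{\left(-4,6 \right)} \right)} + 1 \left(-3\right)\right) = 6 \left(\frac{-2 + 48 \left(-4\right)}{3 + 48 \left(-4\right)} + 1 \left(-3\right)\right) = 6 \left(\frac{-2 - 192}{3 - 192} - 3\right) = 6 \left(\frac{1}{-189} \left(-194\right) - 3\right) = 6 \left(\left(- \frac{1}{189}\right) \left(-194\right) - 3\right) = 6 \left(\frac{194}{189} - 3\right) = 6 \left(- \frac{373}{189}\right) = - \frac{746}{63}$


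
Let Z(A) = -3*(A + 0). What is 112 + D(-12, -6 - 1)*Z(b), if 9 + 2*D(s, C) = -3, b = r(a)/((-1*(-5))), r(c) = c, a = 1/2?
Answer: 569/5 ≈ 113.80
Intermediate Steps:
a = ½ ≈ 0.50000
b = ⅒ (b = 1/(2*((-1*(-5)))) = (½)/5 = (½)*(⅕) = ⅒ ≈ 0.10000)
D(s, C) = -6 (D(s, C) = -9/2 + (½)*(-3) = -9/2 - 3/2 = -6)
Z(A) = -3*A
112 + D(-12, -6 - 1)*Z(b) = 112 - (-18)/10 = 112 - 6*(-3/10) = 112 + 9/5 = 569/5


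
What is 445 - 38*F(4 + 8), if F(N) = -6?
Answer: 673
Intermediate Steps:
445 - 38*F(4 + 8) = 445 - 38*(-6) = 445 + 228 = 673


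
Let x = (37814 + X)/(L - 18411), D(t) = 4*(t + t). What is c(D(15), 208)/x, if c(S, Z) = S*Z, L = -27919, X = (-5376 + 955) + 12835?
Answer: -22238400/889 ≈ -25015.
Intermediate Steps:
D(t) = 8*t (D(t) = 4*(2*t) = 8*t)
X = 8414 (X = -4421 + 12835 = 8414)
x = -23114/23165 (x = (37814 + 8414)/(-27919 - 18411) = 46228/(-46330) = 46228*(-1/46330) = -23114/23165 ≈ -0.99780)
c(D(15), 208)/x = ((8*15)*208)/(-23114/23165) = (120*208)*(-23165/23114) = 24960*(-23165/23114) = -22238400/889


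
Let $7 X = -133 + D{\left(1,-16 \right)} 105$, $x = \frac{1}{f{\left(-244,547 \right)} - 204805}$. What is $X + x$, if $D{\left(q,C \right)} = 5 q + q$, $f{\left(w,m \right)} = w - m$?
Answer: $\frac{14597315}{205596} \approx 71.0$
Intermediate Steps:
$x = - \frac{1}{205596}$ ($x = \frac{1}{\left(-244 - 547\right) - 204805} = \frac{1}{-791 - 204805} = \frac{1}{-205596} = - \frac{1}{205596} \approx -4.8639 \cdot 10^{-6}$)
$D{\left(q,C \right)} = 6 q$
$X = 71$ ($X = \frac{-133 + 6 \cdot 1 \cdot 105}{7} = \frac{-133 + 6 \cdot 105}{7} = \frac{-133 + 630}{7} = \frac{1}{7} \cdot 497 = 71$)
$X + x = 71 - \frac{1}{205596} = \frac{14597315}{205596}$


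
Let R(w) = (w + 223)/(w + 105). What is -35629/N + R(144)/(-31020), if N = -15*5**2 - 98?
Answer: 25017955439/332131140 ≈ 75.326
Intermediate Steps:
R(w) = (223 + w)/(105 + w)
N = -473 (N = -15*25 - 98 = -375 - 98 = -473)
-35629/N + R(144)/(-31020) = -35629/(-473) + ((223 + 144)/(105 + 144))/(-31020) = -35629*(-1/473) + (367/249)*(-1/31020) = 3239/43 + ((1/249)*367)*(-1/31020) = 3239/43 + (367/249)*(-1/31020) = 3239/43 - 367/7723980 = 25017955439/332131140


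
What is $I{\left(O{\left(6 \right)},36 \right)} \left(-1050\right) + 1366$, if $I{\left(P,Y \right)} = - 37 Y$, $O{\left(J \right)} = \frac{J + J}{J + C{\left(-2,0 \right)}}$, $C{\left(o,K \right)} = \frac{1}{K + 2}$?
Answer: $1399966$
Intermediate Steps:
$C{\left(o,K \right)} = \frac{1}{2 + K}$
$O{\left(J \right)} = \frac{2 J}{\frac{1}{2} + J}$ ($O{\left(J \right)} = \frac{J + J}{J + \frac{1}{2 + 0}} = \frac{2 J}{J + \frac{1}{2}} = \frac{2 J}{\frac{1}{2} + J}$)
$I{\left(O{\left(6 \right)},36 \right)} \left(-1050\right) + 1366 = \left(-37\right) 36 \left(-1050\right) + 1366 = \left(-1332\right) \left(-1050\right) + 1366 = 1398600 + 1366 = 1399966$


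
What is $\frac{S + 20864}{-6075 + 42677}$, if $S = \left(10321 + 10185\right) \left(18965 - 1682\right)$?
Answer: $\frac{177213031}{18301} \approx 9683.3$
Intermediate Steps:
$S = 354405198$ ($S = 20506 \cdot 17283 = 354405198$)
$\frac{S + 20864}{-6075 + 42677} = \frac{354405198 + 20864}{-6075 + 42677} = \frac{354426062}{36602} = 354426062 \cdot \frac{1}{36602} = \frac{177213031}{18301}$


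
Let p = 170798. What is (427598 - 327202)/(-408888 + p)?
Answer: -50198/119045 ≈ -0.42167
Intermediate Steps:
(427598 - 327202)/(-408888 + p) = (427598 - 327202)/(-408888 + 170798) = 100396/(-238090) = 100396*(-1/238090) = -50198/119045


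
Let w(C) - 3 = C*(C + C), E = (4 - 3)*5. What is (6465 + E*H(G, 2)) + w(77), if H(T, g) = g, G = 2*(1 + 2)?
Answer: 18336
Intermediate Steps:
E = 5 (E = 1*5 = 5)
w(C) = 3 + 2*C² (w(C) = 3 + C*(C + C) = 3 + C*(2*C) = 3 + 2*C²)
G = 6 (G = 2*3 = 6)
(6465 + E*H(G, 2)) + w(77) = (6465 + 5*2) + (3 + 2*77²) = (6465 + 10) + (3 + 2*5929) = 6475 + (3 + 11858) = 6475 + 11861 = 18336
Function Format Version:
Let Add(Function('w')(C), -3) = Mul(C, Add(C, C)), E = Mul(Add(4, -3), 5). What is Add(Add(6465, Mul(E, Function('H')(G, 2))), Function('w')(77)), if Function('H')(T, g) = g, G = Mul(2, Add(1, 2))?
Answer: 18336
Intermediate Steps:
E = 5 (E = Mul(1, 5) = 5)
Function('w')(C) = Add(3, Mul(2, Pow(C, 2))) (Function('w')(C) = Add(3, Mul(C, Add(C, C))) = Add(3, Mul(C, Mul(2, C))) = Add(3, Mul(2, Pow(C, 2))))
G = 6 (G = Mul(2, 3) = 6)
Add(Add(6465, Mul(E, Function('H')(G, 2))), Function('w')(77)) = Add(Add(6465, Mul(5, 2)), Add(3, Mul(2, Pow(77, 2)))) = Add(Add(6465, 10), Add(3, Mul(2, 5929))) = Add(6475, Add(3, 11858)) = Add(6475, 11861) = 18336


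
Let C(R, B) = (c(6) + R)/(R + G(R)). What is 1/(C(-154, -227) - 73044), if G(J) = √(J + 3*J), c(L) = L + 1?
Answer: -84632570/6181822702677 - 14*I*√154/6181822702677 ≈ -1.3691e-5 - 2.8104e-11*I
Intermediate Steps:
c(L) = 1 + L
G(J) = 2*√J (G(J) = √(4*J) = 2*√J)
C(R, B) = (7 + R)/(R + 2*√R) (C(R, B) = ((1 + 6) + R)/(R + 2*√R) = (7 + R)/(R + 2*√R))
1/(C(-154, -227) - 73044) = 1/((7 - 154)/(-154 + 2*√(-154)) - 73044) = 1/(-147/(-154 + 2*(I*√154)) - 73044) = 1/(-147/(-154 + 2*I*√154) - 73044) = 1/(-73044 - 147/(-154 + 2*I*√154))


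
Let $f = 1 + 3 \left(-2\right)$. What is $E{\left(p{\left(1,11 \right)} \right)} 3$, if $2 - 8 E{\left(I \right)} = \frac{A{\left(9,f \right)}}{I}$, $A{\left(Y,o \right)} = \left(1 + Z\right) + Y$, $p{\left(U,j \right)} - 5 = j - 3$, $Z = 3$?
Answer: $\frac{3}{8} \approx 0.375$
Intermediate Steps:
$f = -5$ ($f = 1 - 6 = -5$)
$p{\left(U,j \right)} = 2 + j$ ($p{\left(U,j \right)} = 5 + \left(j - 3\right) = 5 + \left(-3 + j\right) = 2 + j$)
$A{\left(Y,o \right)} = 4 + Y$ ($A{\left(Y,o \right)} = \left(1 + 3\right) + Y = 4 + Y$)
$E{\left(I \right)} = \frac{1}{4} - \frac{13}{8 I}$ ($E{\left(I \right)} = \frac{1}{4} - \frac{\left(4 + 9\right) \frac{1}{I}}{8} = \frac{1}{4} - \frac{13 \frac{1}{I}}{8} = \frac{1}{4} - \frac{13}{8 I}$)
$E{\left(p{\left(1,11 \right)} \right)} 3 = \frac{-13 + 2 \left(2 + 11\right)}{8 \left(2 + 11\right)} 3 = \frac{-13 + 2 \cdot 13}{8 \cdot 13} \cdot 3 = \frac{1}{8} \cdot \frac{1}{13} \left(-13 + 26\right) 3 = \frac{1}{8} \cdot \frac{1}{13} \cdot 13 \cdot 3 = \frac{1}{8} \cdot 3 = \frac{3}{8}$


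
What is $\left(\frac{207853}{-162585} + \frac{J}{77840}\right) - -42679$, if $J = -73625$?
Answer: $\frac{108020180547491}{2531123280} \approx 42677.0$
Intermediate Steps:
$\left(\frac{207853}{-162585} + \frac{J}{77840}\right) - -42679 = \left(\frac{207853}{-162585} - \frac{73625}{77840}\right) - -42679 = \left(207853 \left(- \frac{1}{162585}\right) - \frac{14725}{15568}\right) + 42679 = \left(- \frac{207853}{162585} - \frac{14725}{15568}\right) + 42679 = - \frac{5629919629}{2531123280} + 42679 = \frac{108020180547491}{2531123280}$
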